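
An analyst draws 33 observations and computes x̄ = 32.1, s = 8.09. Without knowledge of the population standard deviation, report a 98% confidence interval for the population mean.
(28.65, 35.55)

t-interval (σ unknown):
df = n - 1 = 32
t* = 2.449 for 98% confidence

Margin of error = t* · s/√n = 2.449 · 8.09/√33 = 3.45

CI: (28.65, 35.55)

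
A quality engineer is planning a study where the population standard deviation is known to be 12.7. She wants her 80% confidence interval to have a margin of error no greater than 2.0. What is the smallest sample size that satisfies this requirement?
n ≥ 67

For margin E ≤ 2.0:
n ≥ (z* · σ / E)²
n ≥ (1.282 · 12.7 / 2.0)²
n ≥ 66.27

Minimum n = 67 (rounding up)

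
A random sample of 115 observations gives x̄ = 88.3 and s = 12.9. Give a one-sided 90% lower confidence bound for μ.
μ ≥ 86.75

Lower bound (one-sided):
t* = 1.289 (one-sided for 90%)
Lower bound = x̄ - t* · s/√n = 88.3 - 1.289 · 12.9/√115 = 86.75

We are 90% confident that μ ≥ 86.75.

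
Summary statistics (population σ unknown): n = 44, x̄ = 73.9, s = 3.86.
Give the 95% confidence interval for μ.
(72.73, 75.07)

t-interval (σ unknown):
df = n - 1 = 43
t* = 2.017 for 95% confidence

Margin of error = t* · s/√n = 2.017 · 3.86/√44 = 1.17

CI: (72.73, 75.07)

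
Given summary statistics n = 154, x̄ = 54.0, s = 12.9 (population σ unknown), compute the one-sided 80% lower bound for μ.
μ ≥ 53.12

Lower bound (one-sided):
t* = 0.844 (one-sided for 80%)
Lower bound = x̄ - t* · s/√n = 54.0 - 0.844 · 12.9/√154 = 53.12

We are 80% confident that μ ≥ 53.12.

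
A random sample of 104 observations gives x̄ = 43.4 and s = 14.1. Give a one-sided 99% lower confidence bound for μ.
μ ≥ 40.13

Lower bound (one-sided):
t* = 2.363 (one-sided for 99%)
Lower bound = x̄ - t* · s/√n = 43.4 - 2.363 · 14.1/√104 = 40.13

We are 99% confident that μ ≥ 40.13.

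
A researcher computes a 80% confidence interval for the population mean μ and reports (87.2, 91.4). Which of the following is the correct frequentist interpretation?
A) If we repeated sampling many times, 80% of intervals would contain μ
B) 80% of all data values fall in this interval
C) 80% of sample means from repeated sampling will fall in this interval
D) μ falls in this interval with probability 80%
A

A) Correct — this is the frequentist long-run coverage interpretation.
B) Wrong — a CI is about the parameter μ, not individual data values.
C) Wrong — coverage applies to intervals containing μ, not to future x̄ values.
D) Wrong — μ is fixed; the randomness lives in the interval, not in μ.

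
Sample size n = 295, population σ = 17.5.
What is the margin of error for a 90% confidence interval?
Margin of error = 1.68

Margin of error = z* · σ/√n
= 1.645 · 17.5/√295
= 1.645 · 17.5/17.1756
= 1.68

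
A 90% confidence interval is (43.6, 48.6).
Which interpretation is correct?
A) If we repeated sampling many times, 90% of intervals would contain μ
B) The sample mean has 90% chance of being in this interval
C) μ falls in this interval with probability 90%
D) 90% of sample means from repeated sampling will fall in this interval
A

A) Correct — this is the frequentist long-run coverage interpretation.
B) Wrong — x̄ is observed and sits in the interval by construction.
C) Wrong — μ is fixed; the randomness lives in the interval, not in μ.
D) Wrong — coverage applies to intervals containing μ, not to future x̄ values.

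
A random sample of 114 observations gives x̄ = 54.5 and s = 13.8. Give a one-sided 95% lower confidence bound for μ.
μ ≥ 52.36

Lower bound (one-sided):
t* = 1.658 (one-sided for 95%)
Lower bound = x̄ - t* · s/√n = 54.5 - 1.658 · 13.8/√114 = 52.36

We are 95% confident that μ ≥ 52.36.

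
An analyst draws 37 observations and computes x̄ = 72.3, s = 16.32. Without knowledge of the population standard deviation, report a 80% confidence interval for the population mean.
(68.80, 75.80)

t-interval (σ unknown):
df = n - 1 = 36
t* = 1.306 for 80% confidence

Margin of error = t* · s/√n = 1.306 · 16.32/√37 = 3.50

CI: (68.80, 75.80)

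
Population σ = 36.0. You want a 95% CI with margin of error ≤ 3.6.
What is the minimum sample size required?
n ≥ 385

For margin E ≤ 3.6:
n ≥ (z* · σ / E)²
n ≥ (1.960 · 36.0 / 3.6)²
n ≥ 384.16

Minimum n = 385 (rounding up)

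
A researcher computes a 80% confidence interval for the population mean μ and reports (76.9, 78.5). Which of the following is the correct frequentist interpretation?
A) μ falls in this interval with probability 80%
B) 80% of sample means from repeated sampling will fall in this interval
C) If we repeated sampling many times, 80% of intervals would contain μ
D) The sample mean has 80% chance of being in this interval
C

A) Wrong — μ is fixed; the randomness lives in the interval, not in μ.
B) Wrong — coverage applies to intervals containing μ, not to future x̄ values.
C) Correct — this is the frequentist long-run coverage interpretation.
D) Wrong — x̄ is observed and sits in the interval by construction.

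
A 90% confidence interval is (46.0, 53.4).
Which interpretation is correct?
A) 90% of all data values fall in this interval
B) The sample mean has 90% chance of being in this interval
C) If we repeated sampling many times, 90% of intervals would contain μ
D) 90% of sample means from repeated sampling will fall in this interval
C

A) Wrong — a CI is about the parameter μ, not individual data values.
B) Wrong — x̄ is observed and sits in the interval by construction.
C) Correct — this is the frequentist long-run coverage interpretation.
D) Wrong — coverage applies to intervals containing μ, not to future x̄ values.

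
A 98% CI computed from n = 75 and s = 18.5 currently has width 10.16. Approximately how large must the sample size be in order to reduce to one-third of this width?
n ≈ 675

CI width ∝ 1/√n
To reduce width by factor 3, need √n to grow by 3 → need 3² = 9 times as many samples.

Current: n = 75, width = 10.16
New: n = 675, width ≈ 3.32

Width reduced by factor of 10.16/3.32 = 3.06.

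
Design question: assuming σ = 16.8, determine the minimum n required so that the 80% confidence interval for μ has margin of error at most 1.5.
n ≥ 207

For margin E ≤ 1.5:
n ≥ (z* · σ / E)²
n ≥ (1.282 · 16.8 / 1.5)²
n ≥ 206.16

Minimum n = 207 (rounding up)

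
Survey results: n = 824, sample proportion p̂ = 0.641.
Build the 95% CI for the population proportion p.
(0.608, 0.674)

Proportion CI:
SE = √(p̂(1-p̂)/n) = √(0.641 · 0.359 / 824) = 0.01671

z* = 1.960
Margin = z* · SE = 1.960 · 0.01671 = 0.0328

CI: 0.641 ± 0.0328 = (0.608, 0.674)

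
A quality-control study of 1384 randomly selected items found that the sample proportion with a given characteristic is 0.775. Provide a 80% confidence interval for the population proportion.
(0.761, 0.789)

Proportion CI:
SE = √(p̂(1-p̂)/n) = √(0.775 · 0.225 / 1384) = 0.01122

z* = 1.282
Margin = z* · SE = 1.282 · 0.01122 = 0.0144

CI: 0.775 ± 0.0144 = (0.761, 0.789)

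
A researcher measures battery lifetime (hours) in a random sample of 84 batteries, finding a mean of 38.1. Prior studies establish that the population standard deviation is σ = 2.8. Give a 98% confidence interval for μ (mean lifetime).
(37.39, 38.81)

z-interval (σ known):
z* = 2.326 for 98% confidence

Margin of error = z* · σ/√n = 2.326 · 2.8/√84 = 0.71

CI: (38.1 - 0.71, 38.1 + 0.71) = (37.39, 38.81)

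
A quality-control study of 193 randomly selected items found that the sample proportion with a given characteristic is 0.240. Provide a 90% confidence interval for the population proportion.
(0.189, 0.291)

Proportion CI:
SE = √(p̂(1-p̂)/n) = √(0.240 · 0.760 / 193) = 0.03074

z* = 1.645
Margin = z* · SE = 1.645 · 0.03074 = 0.0506

CI: 0.240 ± 0.0506 = (0.189, 0.291)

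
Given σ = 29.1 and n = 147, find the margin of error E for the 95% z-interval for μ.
Margin of error = 4.70

Margin of error = z* · σ/√n
= 1.960 · 29.1/√147
= 1.960 · 29.1/12.1244
= 4.70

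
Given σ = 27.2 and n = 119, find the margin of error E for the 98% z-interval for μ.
Margin of error = 5.80

Margin of error = z* · σ/√n
= 2.326 · 27.2/√119
= 2.326 · 27.2/10.9087
= 5.80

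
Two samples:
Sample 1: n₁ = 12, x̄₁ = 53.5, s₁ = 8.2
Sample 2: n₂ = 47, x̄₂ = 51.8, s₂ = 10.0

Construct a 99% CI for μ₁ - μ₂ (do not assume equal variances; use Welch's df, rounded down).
(-6.21, 9.61)

Difference: x̄₁ - x̄₂ = 1.70
SE = √(s₁²/n₁ + s₂²/n₂) = √(8.2²/12 + 10.0²/47) = 2.7805
df = 20.24 → 20 (Welch–Satterthwaite, rounded down)
t* = 2.845

CI: 1.70 ± 2.845 · 2.7805 = 1.70 ± 7.91 = (-6.21, 9.61)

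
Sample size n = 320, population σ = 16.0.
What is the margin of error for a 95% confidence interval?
Margin of error = 1.75

Margin of error = z* · σ/√n
= 1.960 · 16.0/√320
= 1.960 · 16.0/17.8885
= 1.75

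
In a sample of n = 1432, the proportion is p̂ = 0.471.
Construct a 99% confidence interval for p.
(0.437, 0.505)

Proportion CI:
SE = √(p̂(1-p̂)/n) = √(0.471 · 0.529 / 1432) = 0.01319

z* = 2.576
Margin = z* · SE = 2.576 · 0.01319 = 0.0340

CI: 0.471 ± 0.0340 = (0.437, 0.505)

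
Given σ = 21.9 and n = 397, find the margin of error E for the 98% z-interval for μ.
Margin of error = 2.56

Margin of error = z* · σ/√n
= 2.326 · 21.9/√397
= 2.326 · 21.9/19.9249
= 2.56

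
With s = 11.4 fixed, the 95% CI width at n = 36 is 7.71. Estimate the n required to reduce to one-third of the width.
n ≈ 324

CI width ∝ 1/√n
To reduce width by factor 3, need √n to grow by 3 → need 3² = 9 times as many samples.

Current: n = 36, width = 7.71
New: n = 324, width ≈ 2.49

Width reduced by factor of 7.71/2.49 = 3.10.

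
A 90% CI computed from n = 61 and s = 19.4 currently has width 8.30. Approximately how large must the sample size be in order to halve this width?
n ≈ 244

CI width ∝ 1/√n
To reduce width by factor 2, need √n to grow by 2 → need 2² = 4 times as many samples.

Current: n = 61, width = 8.30
New: n = 244, width ≈ 4.10

Width reduced by factor of 8.30/4.10 = 2.02.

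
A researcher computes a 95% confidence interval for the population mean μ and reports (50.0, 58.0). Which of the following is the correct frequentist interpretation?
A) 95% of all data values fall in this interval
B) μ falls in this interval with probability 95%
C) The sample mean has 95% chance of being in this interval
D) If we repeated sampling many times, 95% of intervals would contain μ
D

A) Wrong — a CI is about the parameter μ, not individual data values.
B) Wrong — μ is fixed; the randomness lives in the interval, not in μ.
C) Wrong — x̄ is observed and sits in the interval by construction.
D) Correct — this is the frequentist long-run coverage interpretation.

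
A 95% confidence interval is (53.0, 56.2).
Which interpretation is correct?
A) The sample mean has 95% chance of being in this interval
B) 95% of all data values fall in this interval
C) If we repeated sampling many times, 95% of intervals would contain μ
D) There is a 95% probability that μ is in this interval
C

A) Wrong — x̄ is observed and sits in the interval by construction.
B) Wrong — a CI is about the parameter μ, not individual data values.
C) Correct — this is the frequentist long-run coverage interpretation.
D) Wrong — μ is fixed; the randomness lives in the interval, not in μ.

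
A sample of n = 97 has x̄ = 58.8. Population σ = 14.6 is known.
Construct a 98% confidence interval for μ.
(55.35, 62.25)

z-interval (σ known):
z* = 2.326 for 98% confidence

Margin of error = z* · σ/√n = 2.326 · 14.6/√97 = 3.45

CI: (58.8 - 3.45, 58.8 + 3.45) = (55.35, 62.25)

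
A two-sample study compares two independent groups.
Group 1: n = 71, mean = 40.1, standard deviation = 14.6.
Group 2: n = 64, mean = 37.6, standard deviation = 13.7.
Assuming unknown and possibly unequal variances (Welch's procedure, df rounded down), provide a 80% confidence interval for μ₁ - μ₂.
(-0.64, 5.64)

Difference: x̄₁ - x̄₂ = 2.50
SE = √(s₁²/n₁ + s₂²/n₂) = √(14.6²/71 + 13.7²/64) = 2.4362
df = 132.78 → 132 (Welch–Satterthwaite, rounded down)
t* = 1.288

CI: 2.50 ± 1.288 · 2.4362 = 2.50 ± 3.14 = (-0.64, 5.64)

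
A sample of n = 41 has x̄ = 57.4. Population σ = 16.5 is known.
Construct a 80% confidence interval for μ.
(54.10, 60.70)

z-interval (σ known):
z* = 1.282 for 80% confidence

Margin of error = z* · σ/√n = 1.282 · 16.5/√41 = 3.30

CI: (57.4 - 3.30, 57.4 + 3.30) = (54.10, 60.70)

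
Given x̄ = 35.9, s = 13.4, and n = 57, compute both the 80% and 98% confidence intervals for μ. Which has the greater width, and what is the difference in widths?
98% CI is wider by 3.90

df = 56
80% CI: t* = 1.297, (33.60, 38.20), width = 2 · t* · s/√n = 4.60
98% CI: t* = 2.395, (31.65, 40.15), width = 2 · t* · s/√n = 8.50

The 98% CI is wider by 8.50 - 4.60 = 3.90.
Higher confidence requires a wider interval.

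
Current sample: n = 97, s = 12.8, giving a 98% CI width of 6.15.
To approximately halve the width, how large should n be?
n ≈ 388

CI width ∝ 1/√n
To reduce width by factor 2, need √n to grow by 2 → need 2² = 4 times as many samples.

Current: n = 97, width = 6.15
New: n = 388, width ≈ 3.04

Width reduced by factor of 6.15/3.04 = 2.02.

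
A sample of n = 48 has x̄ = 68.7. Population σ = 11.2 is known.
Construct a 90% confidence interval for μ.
(66.04, 71.36)

z-interval (σ known):
z* = 1.645 for 90% confidence

Margin of error = z* · σ/√n = 1.645 · 11.2/√48 = 2.66

CI: (68.7 - 2.66, 68.7 + 2.66) = (66.04, 71.36)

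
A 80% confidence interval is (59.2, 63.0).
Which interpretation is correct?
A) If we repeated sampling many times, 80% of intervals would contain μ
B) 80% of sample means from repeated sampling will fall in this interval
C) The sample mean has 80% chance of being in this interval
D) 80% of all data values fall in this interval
A

A) Correct — this is the frequentist long-run coverage interpretation.
B) Wrong — coverage applies to intervals containing μ, not to future x̄ values.
C) Wrong — x̄ is observed and sits in the interval by construction.
D) Wrong — a CI is about the parameter μ, not individual data values.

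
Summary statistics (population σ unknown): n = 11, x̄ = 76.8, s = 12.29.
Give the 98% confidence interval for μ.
(66.56, 87.04)

t-interval (σ unknown):
df = n - 1 = 10
t* = 2.764 for 98% confidence

Margin of error = t* · s/√n = 2.764 · 12.29/√11 = 10.24

CI: (66.56, 87.04)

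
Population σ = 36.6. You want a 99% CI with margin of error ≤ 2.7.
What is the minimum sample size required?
n ≥ 1220

For margin E ≤ 2.7:
n ≥ (z* · σ / E)²
n ≥ (2.576 · 36.6 / 2.7)²
n ≥ 1219.34

Minimum n = 1220 (rounding up)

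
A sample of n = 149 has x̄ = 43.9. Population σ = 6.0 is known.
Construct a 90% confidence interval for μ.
(43.09, 44.71)

z-interval (σ known):
z* = 1.645 for 90% confidence

Margin of error = z* · σ/√n = 1.645 · 6.0/√149 = 0.81

CI: (43.9 - 0.81, 43.9 + 0.81) = (43.09, 44.71)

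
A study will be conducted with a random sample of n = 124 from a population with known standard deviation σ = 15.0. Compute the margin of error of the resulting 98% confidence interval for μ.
Margin of error = 3.13

Margin of error = z* · σ/√n
= 2.326 · 15.0/√124
= 2.326 · 15.0/11.1355
= 3.13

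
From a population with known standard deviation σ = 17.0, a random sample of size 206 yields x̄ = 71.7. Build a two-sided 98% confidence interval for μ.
(68.94, 74.46)

z-interval (σ known):
z* = 2.326 for 98% confidence

Margin of error = z* · σ/√n = 2.326 · 17.0/√206 = 2.76

CI: (71.7 - 2.76, 71.7 + 2.76) = (68.94, 74.46)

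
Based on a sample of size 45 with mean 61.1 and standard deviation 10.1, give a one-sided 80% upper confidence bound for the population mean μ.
μ ≤ 62.38

Upper bound (one-sided):
t* = 0.850 (one-sided for 80%)
Upper bound = x̄ + t* · s/√n = 61.1 + 0.850 · 10.1/√45 = 62.38

We are 80% confident that μ ≤ 62.38.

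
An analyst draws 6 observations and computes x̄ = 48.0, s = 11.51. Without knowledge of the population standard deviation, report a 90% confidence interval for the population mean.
(38.53, 57.47)

t-interval (σ unknown):
df = n - 1 = 5
t* = 2.015 for 90% confidence

Margin of error = t* · s/√n = 2.015 · 11.51/√6 = 9.47

CI: (38.53, 57.47)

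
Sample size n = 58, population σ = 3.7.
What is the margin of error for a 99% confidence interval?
Margin of error = 1.25

Margin of error = z* · σ/√n
= 2.576 · 3.7/√58
= 2.576 · 3.7/7.6158
= 1.25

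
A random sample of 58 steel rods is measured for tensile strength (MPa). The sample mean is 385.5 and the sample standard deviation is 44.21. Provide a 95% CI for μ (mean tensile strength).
(373.88, 397.12)

t-interval (σ unknown):
df = n - 1 = 57
t* = 2.002 for 95% confidence

Margin of error = t* · s/√n = 2.002 · 44.21/√58 = 11.62

CI: (373.88, 397.12)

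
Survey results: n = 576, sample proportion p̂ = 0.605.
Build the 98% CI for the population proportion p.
(0.558, 0.652)

Proportion CI:
SE = √(p̂(1-p̂)/n) = √(0.605 · 0.395 / 576) = 0.02037

z* = 2.326
Margin = z* · SE = 2.326 · 0.02037 = 0.0474

CI: 0.605 ± 0.0474 = (0.558, 0.652)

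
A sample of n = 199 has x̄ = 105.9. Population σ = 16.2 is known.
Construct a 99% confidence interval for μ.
(102.94, 108.86)

z-interval (σ known):
z* = 2.576 for 99% confidence

Margin of error = z* · σ/√n = 2.576 · 16.2/√199 = 2.96

CI: (105.9 - 2.96, 105.9 + 2.96) = (102.94, 108.86)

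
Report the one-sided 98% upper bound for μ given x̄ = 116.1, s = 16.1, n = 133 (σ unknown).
μ ≤ 119.00

Upper bound (one-sided):
t* = 2.074 (one-sided for 98%)
Upper bound = x̄ + t* · s/√n = 116.1 + 2.074 · 16.1/√133 = 119.00

We are 98% confident that μ ≤ 119.00.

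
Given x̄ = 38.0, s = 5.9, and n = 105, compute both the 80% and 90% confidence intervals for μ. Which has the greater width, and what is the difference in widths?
90% CI is wider by 0.42

df = 104
80% CI: t* = 1.290, (37.26, 38.74), width = 2 · t* · s/√n = 1.49
90% CI: t* = 1.660, (37.04, 38.96), width = 2 · t* · s/√n = 1.91

The 90% CI is wider by 1.91 - 1.49 = 0.42.
Higher confidence requires a wider interval.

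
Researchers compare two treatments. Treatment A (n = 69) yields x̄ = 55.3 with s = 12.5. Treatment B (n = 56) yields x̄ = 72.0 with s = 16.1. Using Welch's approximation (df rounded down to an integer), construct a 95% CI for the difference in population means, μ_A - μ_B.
(-21.91, -11.49)

Difference: x̄₁ - x̄₂ = -16.70
SE = √(s₁²/n₁ + s₂²/n₂) = √(12.5²/69 + 16.1²/56) = 2.6255
df = 102.19 → 102 (Welch–Satterthwaite, rounded down)
t* = 1.983

CI: -16.70 ± 1.983 · 2.6255 = -16.70 ± 5.21 = (-21.91, -11.49)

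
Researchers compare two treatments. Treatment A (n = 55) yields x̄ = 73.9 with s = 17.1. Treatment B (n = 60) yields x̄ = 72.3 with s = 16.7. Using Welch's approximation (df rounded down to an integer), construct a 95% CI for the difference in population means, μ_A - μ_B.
(-4.66, 7.86)

Difference: x̄₁ - x̄₂ = 1.60
SE = √(s₁²/n₁ + s₂²/n₂) = √(17.1²/55 + 16.7²/60) = 3.1567
df = 111.61 → 111 (Welch–Satterthwaite, rounded down)
t* = 1.982

CI: 1.60 ± 1.982 · 3.1567 = 1.60 ± 6.26 = (-4.66, 7.86)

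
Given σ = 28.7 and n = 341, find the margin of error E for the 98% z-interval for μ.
Margin of error = 3.62

Margin of error = z* · σ/√n
= 2.326 · 28.7/√341
= 2.326 · 28.7/18.4662
= 3.62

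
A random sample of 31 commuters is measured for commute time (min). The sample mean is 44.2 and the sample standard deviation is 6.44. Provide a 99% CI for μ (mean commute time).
(41.02, 47.38)

t-interval (σ unknown):
df = n - 1 = 30
t* = 2.750 for 99% confidence

Margin of error = t* · s/√n = 2.750 · 6.44/√31 = 3.18

CI: (41.02, 47.38)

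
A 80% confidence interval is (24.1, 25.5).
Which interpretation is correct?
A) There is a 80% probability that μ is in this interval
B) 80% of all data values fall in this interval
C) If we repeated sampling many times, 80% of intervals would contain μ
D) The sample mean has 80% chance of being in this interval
C

A) Wrong — μ is fixed; the randomness lives in the interval, not in μ.
B) Wrong — a CI is about the parameter μ, not individual data values.
C) Correct — this is the frequentist long-run coverage interpretation.
D) Wrong — x̄ is observed and sits in the interval by construction.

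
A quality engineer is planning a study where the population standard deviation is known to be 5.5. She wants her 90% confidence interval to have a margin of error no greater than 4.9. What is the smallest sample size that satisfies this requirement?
n ≥ 4

For margin E ≤ 4.9:
n ≥ (z* · σ / E)²
n ≥ (1.645 · 5.5 / 4.9)²
n ≥ 3.41

Minimum n = 4 (rounding up)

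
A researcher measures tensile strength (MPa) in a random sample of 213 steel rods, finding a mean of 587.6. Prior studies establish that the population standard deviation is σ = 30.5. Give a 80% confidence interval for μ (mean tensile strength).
(584.92, 590.28)

z-interval (σ known):
z* = 1.282 for 80% confidence

Margin of error = z* · σ/√n = 1.282 · 30.5/√213 = 2.68

CI: (587.6 - 2.68, 587.6 + 2.68) = (584.92, 590.28)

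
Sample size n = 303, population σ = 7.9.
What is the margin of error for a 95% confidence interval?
Margin of error = 0.89

Margin of error = z* · σ/√n
= 1.960 · 7.9/√303
= 1.960 · 7.9/17.4069
= 0.89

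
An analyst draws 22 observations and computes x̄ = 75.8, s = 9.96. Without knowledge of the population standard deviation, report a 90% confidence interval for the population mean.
(72.15, 79.45)

t-interval (σ unknown):
df = n - 1 = 21
t* = 1.721 for 90% confidence

Margin of error = t* · s/√n = 1.721 · 9.96/√22 = 3.65

CI: (72.15, 79.45)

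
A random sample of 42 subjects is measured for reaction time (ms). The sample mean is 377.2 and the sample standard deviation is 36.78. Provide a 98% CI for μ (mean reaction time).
(363.46, 390.94)

t-interval (σ unknown):
df = n - 1 = 41
t* = 2.421 for 98% confidence

Margin of error = t* · s/√n = 2.421 · 36.78/√42 = 13.74

CI: (363.46, 390.94)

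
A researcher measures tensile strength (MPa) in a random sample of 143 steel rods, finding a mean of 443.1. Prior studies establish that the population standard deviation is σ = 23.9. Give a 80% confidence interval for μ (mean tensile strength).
(440.54, 445.66)

z-interval (σ known):
z* = 1.282 for 80% confidence

Margin of error = z* · σ/√n = 1.282 · 23.9/√143 = 2.56

CI: (443.1 - 2.56, 443.1 + 2.56) = (440.54, 445.66)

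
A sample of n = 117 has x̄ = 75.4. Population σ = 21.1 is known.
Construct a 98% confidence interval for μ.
(70.86, 79.94)

z-interval (σ known):
z* = 2.326 for 98% confidence

Margin of error = z* · σ/√n = 2.326 · 21.1/√117 = 4.54

CI: (75.4 - 4.54, 75.4 + 4.54) = (70.86, 79.94)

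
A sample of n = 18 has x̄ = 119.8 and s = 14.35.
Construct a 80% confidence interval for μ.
(115.29, 124.31)

t-interval (σ unknown):
df = n - 1 = 17
t* = 1.333 for 80% confidence

Margin of error = t* · s/√n = 1.333 · 14.35/√18 = 4.51

CI: (115.29, 124.31)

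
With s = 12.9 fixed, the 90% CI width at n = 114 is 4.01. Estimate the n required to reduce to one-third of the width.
n ≈ 1026

CI width ∝ 1/√n
To reduce width by factor 3, need √n to grow by 3 → need 3² = 9 times as many samples.

Current: n = 114, width = 4.01
New: n = 1026, width ≈ 1.33

Width reduced by factor of 4.01/1.33 = 3.02.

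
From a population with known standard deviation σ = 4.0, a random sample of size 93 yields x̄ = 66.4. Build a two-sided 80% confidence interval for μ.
(65.87, 66.93)

z-interval (σ known):
z* = 1.282 for 80% confidence

Margin of error = z* · σ/√n = 1.282 · 4.0/√93 = 0.53

CI: (66.4 - 0.53, 66.4 + 0.53) = (65.87, 66.93)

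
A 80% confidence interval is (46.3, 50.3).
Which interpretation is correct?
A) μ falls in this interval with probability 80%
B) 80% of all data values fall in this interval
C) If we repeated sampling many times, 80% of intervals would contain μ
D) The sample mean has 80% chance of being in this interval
C

A) Wrong — μ is fixed; the randomness lives in the interval, not in μ.
B) Wrong — a CI is about the parameter μ, not individual data values.
C) Correct — this is the frequentist long-run coverage interpretation.
D) Wrong — x̄ is observed and sits in the interval by construction.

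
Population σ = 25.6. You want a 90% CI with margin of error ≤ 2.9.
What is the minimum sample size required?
n ≥ 211

For margin E ≤ 2.9:
n ≥ (z* · σ / E)²
n ≥ (1.645 · 25.6 / 2.9)²
n ≥ 210.87

Minimum n = 211 (rounding up)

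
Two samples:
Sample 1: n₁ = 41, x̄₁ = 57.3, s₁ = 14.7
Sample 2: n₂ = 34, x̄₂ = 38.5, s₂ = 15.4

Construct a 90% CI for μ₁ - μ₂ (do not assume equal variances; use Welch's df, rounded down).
(12.97, 24.63)

Difference: x̄₁ - x̄₂ = 18.80
SE = √(s₁²/n₁ + s₂²/n₂) = √(14.7²/41 + 15.4²/34) = 3.4994
df = 69.14 → 69 (Welch–Satterthwaite, rounded down)
t* = 1.667

CI: 18.80 ± 1.667 · 3.4994 = 18.80 ± 5.83 = (12.97, 24.63)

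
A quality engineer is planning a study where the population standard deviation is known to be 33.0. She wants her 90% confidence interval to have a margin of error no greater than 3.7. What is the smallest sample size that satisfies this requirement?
n ≥ 216

For margin E ≤ 3.7:
n ≥ (z* · σ / E)²
n ≥ (1.645 · 33.0 / 3.7)²
n ≥ 215.26

Minimum n = 216 (rounding up)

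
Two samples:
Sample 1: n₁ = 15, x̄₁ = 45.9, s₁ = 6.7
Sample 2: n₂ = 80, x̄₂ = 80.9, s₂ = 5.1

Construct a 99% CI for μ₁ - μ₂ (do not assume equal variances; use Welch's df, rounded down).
(-40.28, -29.72)

Difference: x̄₁ - x̄₂ = -35.00
SE = √(s₁²/n₁ + s₂²/n₂) = √(6.7²/15 + 5.1²/80) = 1.8215
df = 17.17 → 17 (Welch–Satterthwaite, rounded down)
t* = 2.898

CI: -35.00 ± 2.898 · 1.8215 = -35.00 ± 5.28 = (-40.28, -29.72)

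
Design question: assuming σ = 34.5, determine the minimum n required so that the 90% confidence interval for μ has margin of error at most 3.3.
n ≥ 296

For margin E ≤ 3.3:
n ≥ (z* · σ / E)²
n ≥ (1.645 · 34.5 / 3.3)²
n ≥ 295.76

Minimum n = 296 (rounding up)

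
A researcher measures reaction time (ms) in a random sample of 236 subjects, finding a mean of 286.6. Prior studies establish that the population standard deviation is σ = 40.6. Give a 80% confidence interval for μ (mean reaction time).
(283.21, 289.99)

z-interval (σ known):
z* = 1.282 for 80% confidence

Margin of error = z* · σ/√n = 1.282 · 40.6/√236 = 3.39

CI: (286.6 - 3.39, 286.6 + 3.39) = (283.21, 289.99)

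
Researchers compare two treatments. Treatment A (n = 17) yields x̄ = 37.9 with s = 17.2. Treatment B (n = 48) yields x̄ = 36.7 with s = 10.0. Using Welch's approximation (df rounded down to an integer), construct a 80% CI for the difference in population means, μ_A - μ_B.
(-4.66, 7.06)

Difference: x̄₁ - x̄₂ = 1.20
SE = √(s₁²/n₁ + s₂²/n₂) = √(17.2²/17 + 10.0²/48) = 4.4143
df = 19.96 → 19 (Welch–Satterthwaite, rounded down)
t* = 1.328

CI: 1.20 ± 1.328 · 4.4143 = 1.20 ± 5.86 = (-4.66, 7.06)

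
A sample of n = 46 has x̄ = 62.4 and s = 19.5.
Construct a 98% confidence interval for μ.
(55.47, 69.33)

t-interval (σ unknown):
df = n - 1 = 45
t* = 2.412 for 98% confidence

Margin of error = t* · s/√n = 2.412 · 19.5/√46 = 6.93

CI: (55.47, 69.33)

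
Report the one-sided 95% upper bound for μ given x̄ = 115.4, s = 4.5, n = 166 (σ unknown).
μ ≤ 115.98

Upper bound (one-sided):
t* = 1.654 (one-sided for 95%)
Upper bound = x̄ + t* · s/√n = 115.4 + 1.654 · 4.5/√166 = 115.98

We are 95% confident that μ ≤ 115.98.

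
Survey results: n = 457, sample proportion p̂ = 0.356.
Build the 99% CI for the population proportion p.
(0.298, 0.414)

Proportion CI:
SE = √(p̂(1-p̂)/n) = √(0.356 · 0.644 / 457) = 0.02240

z* = 2.576
Margin = z* · SE = 2.576 · 0.02240 = 0.0577

CI: 0.356 ± 0.0577 = (0.298, 0.414)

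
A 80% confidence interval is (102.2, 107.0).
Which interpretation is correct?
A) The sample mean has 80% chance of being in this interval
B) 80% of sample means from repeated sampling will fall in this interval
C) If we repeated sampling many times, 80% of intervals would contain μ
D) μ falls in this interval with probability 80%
C

A) Wrong — x̄ is observed and sits in the interval by construction.
B) Wrong — coverage applies to intervals containing μ, not to future x̄ values.
C) Correct — this is the frequentist long-run coverage interpretation.
D) Wrong — μ is fixed; the randomness lives in the interval, not in μ.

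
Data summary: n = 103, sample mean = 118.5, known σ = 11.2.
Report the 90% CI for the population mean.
(116.68, 120.32)

z-interval (σ known):
z* = 1.645 for 90% confidence

Margin of error = z* · σ/√n = 1.645 · 11.2/√103 = 1.82

CI: (118.5 - 1.82, 118.5 + 1.82) = (116.68, 120.32)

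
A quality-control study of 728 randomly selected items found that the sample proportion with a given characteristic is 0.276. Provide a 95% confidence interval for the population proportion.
(0.244, 0.308)

Proportion CI:
SE = √(p̂(1-p̂)/n) = √(0.276 · 0.724 / 728) = 0.01657

z* = 1.960
Margin = z* · SE = 1.960 · 0.01657 = 0.0325

CI: 0.276 ± 0.0325 = (0.244, 0.308)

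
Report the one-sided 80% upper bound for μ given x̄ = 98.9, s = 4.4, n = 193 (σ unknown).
μ ≤ 99.17

Upper bound (one-sided):
t* = 0.843 (one-sided for 80%)
Upper bound = x̄ + t* · s/√n = 98.9 + 0.843 · 4.4/√193 = 99.17

We are 80% confident that μ ≤ 99.17.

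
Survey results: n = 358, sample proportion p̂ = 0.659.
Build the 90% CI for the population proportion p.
(0.618, 0.700)

Proportion CI:
SE = √(p̂(1-p̂)/n) = √(0.659 · 0.341 / 358) = 0.02505

z* = 1.645
Margin = z* · SE = 1.645 · 0.02505 = 0.0412

CI: 0.659 ± 0.0412 = (0.618, 0.700)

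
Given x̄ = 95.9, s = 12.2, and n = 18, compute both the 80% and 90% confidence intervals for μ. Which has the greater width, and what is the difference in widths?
90% CI is wider by 2.34

df = 17
80% CI: t* = 1.333, (92.07, 99.73), width = 2 · t* · s/√n = 7.67
90% CI: t* = 1.740, (90.90, 100.90), width = 2 · t* · s/√n = 10.01

The 90% CI is wider by 10.01 - 7.67 = 2.34.
Higher confidence requires a wider interval.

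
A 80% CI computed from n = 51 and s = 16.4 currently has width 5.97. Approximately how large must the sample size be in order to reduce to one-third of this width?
n ≈ 459

CI width ∝ 1/√n
To reduce width by factor 3, need √n to grow by 3 → need 3² = 9 times as many samples.

Current: n = 51, width = 5.97
New: n = 459, width ≈ 1.96

Width reduced by factor of 5.97/1.96 = 3.05.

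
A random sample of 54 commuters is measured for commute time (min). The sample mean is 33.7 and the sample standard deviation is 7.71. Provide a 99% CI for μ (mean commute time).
(30.90, 36.50)

t-interval (σ unknown):
df = n - 1 = 53
t* = 2.672 for 99% confidence

Margin of error = t* · s/√n = 2.672 · 7.71/√54 = 2.80

CI: (30.90, 36.50)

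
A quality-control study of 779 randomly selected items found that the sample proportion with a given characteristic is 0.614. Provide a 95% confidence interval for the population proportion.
(0.580, 0.648)

Proportion CI:
SE = √(p̂(1-p̂)/n) = √(0.614 · 0.386 / 779) = 0.01744

z* = 1.960
Margin = z* · SE = 1.960 · 0.01744 = 0.0342

CI: 0.614 ± 0.0342 = (0.580, 0.648)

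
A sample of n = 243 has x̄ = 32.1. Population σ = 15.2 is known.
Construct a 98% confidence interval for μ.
(29.83, 34.37)

z-interval (σ known):
z* = 2.326 for 98% confidence

Margin of error = z* · σ/√n = 2.326 · 15.2/√243 = 2.27

CI: (32.1 - 2.27, 32.1 + 2.27) = (29.83, 34.37)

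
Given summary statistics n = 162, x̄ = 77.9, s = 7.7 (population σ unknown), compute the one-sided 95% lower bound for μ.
μ ≥ 76.90

Lower bound (one-sided):
t* = 1.654 (one-sided for 95%)
Lower bound = x̄ - t* · s/√n = 77.9 - 1.654 · 7.7/√162 = 76.90

We are 95% confident that μ ≥ 76.90.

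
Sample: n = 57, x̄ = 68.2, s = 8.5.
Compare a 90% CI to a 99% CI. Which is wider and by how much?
99% CI is wider by 2.24

df = 56
90% CI: t* = 1.673, (66.32, 70.08), width = 2 · t* · s/√n = 3.77
99% CI: t* = 2.667, (65.20, 71.20), width = 2 · t* · s/√n = 6.01

The 99% CI is wider by 6.01 - 3.77 = 2.24.
Higher confidence requires a wider interval.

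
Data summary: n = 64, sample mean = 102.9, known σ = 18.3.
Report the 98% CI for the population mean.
(97.58, 108.22)

z-interval (σ known):
z* = 2.326 for 98% confidence

Margin of error = z* · σ/√n = 2.326 · 18.3/√64 = 5.32

CI: (102.9 - 5.32, 102.9 + 5.32) = (97.58, 108.22)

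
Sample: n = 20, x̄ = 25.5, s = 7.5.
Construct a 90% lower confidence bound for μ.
μ ≥ 23.27

Lower bound (one-sided):
t* = 1.328 (one-sided for 90%)
Lower bound = x̄ - t* · s/√n = 25.5 - 1.328 · 7.5/√20 = 23.27

We are 90% confident that μ ≥ 23.27.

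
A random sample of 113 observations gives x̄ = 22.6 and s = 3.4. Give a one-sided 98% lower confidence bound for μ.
μ ≥ 21.94

Lower bound (one-sided):
t* = 2.078 (one-sided for 98%)
Lower bound = x̄ - t* · s/√n = 22.6 - 2.078 · 3.4/√113 = 21.94

We are 98% confident that μ ≥ 21.94.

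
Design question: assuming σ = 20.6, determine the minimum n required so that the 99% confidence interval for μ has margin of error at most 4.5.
n ≥ 140

For margin E ≤ 4.5:
n ≥ (z* · σ / E)²
n ≥ (2.576 · 20.6 / 4.5)²
n ≥ 139.06

Minimum n = 140 (rounding up)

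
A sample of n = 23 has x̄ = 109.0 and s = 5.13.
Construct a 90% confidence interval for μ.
(107.16, 110.84)

t-interval (σ unknown):
df = n - 1 = 22
t* = 1.717 for 90% confidence

Margin of error = t* · s/√n = 1.717 · 5.13/√23 = 1.84

CI: (107.16, 110.84)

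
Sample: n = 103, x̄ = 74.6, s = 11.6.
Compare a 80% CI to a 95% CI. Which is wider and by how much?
95% CI is wider by 1.58

df = 102
80% CI: t* = 1.290, (73.13, 76.07), width = 2 · t* · s/√n = 2.95
95% CI: t* = 1.983, (72.33, 76.87), width = 2 · t* · s/√n = 4.53

The 95% CI is wider by 4.53 - 2.95 = 1.58.
Higher confidence requires a wider interval.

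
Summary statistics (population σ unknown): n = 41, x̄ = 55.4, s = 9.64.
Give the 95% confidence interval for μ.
(52.36, 58.44)

t-interval (σ unknown):
df = n - 1 = 40
t* = 2.021 for 95% confidence

Margin of error = t* · s/√n = 2.021 · 9.64/√41 = 3.04

CI: (52.36, 58.44)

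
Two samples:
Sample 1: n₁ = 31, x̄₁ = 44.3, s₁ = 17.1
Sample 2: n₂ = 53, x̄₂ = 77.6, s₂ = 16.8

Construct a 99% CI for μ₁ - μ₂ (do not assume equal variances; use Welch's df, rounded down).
(-43.51, -23.09)

Difference: x̄₁ - x̄₂ = -33.30
SE = √(s₁²/n₁ + s₂²/n₂) = √(17.1²/31 + 16.8²/53) = 3.8416
df = 62.03 → 62 (Welch–Satterthwaite, rounded down)
t* = 2.657

CI: -33.30 ± 2.657 · 3.8416 = -33.30 ± 10.21 = (-43.51, -23.09)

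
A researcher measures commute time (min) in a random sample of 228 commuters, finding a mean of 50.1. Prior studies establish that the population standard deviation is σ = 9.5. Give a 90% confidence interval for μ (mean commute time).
(49.07, 51.13)

z-interval (σ known):
z* = 1.645 for 90% confidence

Margin of error = z* · σ/√n = 1.645 · 9.5/√228 = 1.03

CI: (50.1 - 1.03, 50.1 + 1.03) = (49.07, 51.13)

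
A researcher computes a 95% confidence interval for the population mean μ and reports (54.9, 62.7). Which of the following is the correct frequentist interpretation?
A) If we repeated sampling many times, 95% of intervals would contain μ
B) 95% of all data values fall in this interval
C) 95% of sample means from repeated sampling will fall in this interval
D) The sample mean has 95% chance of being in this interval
A

A) Correct — this is the frequentist long-run coverage interpretation.
B) Wrong — a CI is about the parameter μ, not individual data values.
C) Wrong — coverage applies to intervals containing μ, not to future x̄ values.
D) Wrong — x̄ is observed and sits in the interval by construction.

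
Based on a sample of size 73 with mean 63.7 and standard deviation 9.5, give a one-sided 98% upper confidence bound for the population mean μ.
μ ≤ 66.03

Upper bound (one-sided):
t* = 2.092 (one-sided for 98%)
Upper bound = x̄ + t* · s/√n = 63.7 + 2.092 · 9.5/√73 = 66.03

We are 98% confident that μ ≤ 66.03.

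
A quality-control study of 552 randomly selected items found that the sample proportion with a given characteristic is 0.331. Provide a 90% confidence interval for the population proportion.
(0.298, 0.364)

Proportion CI:
SE = √(p̂(1-p̂)/n) = √(0.331 · 0.669 / 552) = 0.02003

z* = 1.645
Margin = z* · SE = 1.645 · 0.02003 = 0.0329

CI: 0.331 ± 0.0329 = (0.298, 0.364)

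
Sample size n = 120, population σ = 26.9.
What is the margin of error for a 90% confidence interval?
Margin of error = 4.04

Margin of error = z* · σ/√n
= 1.645 · 26.9/√120
= 1.645 · 26.9/10.9545
= 4.04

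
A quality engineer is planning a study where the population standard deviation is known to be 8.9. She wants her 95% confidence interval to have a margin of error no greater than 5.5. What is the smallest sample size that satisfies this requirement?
n ≥ 11

For margin E ≤ 5.5:
n ≥ (z* · σ / E)²
n ≥ (1.960 · 8.9 / 5.5)²
n ≥ 10.06

Minimum n = 11 (rounding up)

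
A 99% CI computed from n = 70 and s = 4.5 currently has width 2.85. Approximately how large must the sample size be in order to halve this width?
n ≈ 280

CI width ∝ 1/√n
To reduce width by factor 2, need √n to grow by 2 → need 2² = 4 times as many samples.

Current: n = 70, width = 2.85
New: n = 280, width ≈ 1.40

Width reduced by factor of 2.85/1.40 = 2.04.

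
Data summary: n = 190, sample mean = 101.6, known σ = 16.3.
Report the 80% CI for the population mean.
(100.08, 103.12)

z-interval (σ known):
z* = 1.282 for 80% confidence

Margin of error = z* · σ/√n = 1.282 · 16.3/√190 = 1.52

CI: (101.6 - 1.52, 101.6 + 1.52) = (100.08, 103.12)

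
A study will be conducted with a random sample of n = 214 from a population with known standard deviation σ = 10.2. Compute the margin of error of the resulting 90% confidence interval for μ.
Margin of error = 1.15

Margin of error = z* · σ/√n
= 1.645 · 10.2/√214
= 1.645 · 10.2/14.6287
= 1.15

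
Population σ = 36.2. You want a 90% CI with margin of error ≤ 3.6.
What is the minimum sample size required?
n ≥ 274

For margin E ≤ 3.6:
n ≥ (z* · σ / E)²
n ≥ (1.645 · 36.2 / 3.6)²
n ≥ 273.62

Minimum n = 274 (rounding up)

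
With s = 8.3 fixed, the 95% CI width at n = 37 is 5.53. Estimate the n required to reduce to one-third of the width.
n ≈ 333

CI width ∝ 1/√n
To reduce width by factor 3, need √n to grow by 3 → need 3² = 9 times as many samples.

Current: n = 37, width = 5.53
New: n = 333, width ≈ 1.79

Width reduced by factor of 5.53/1.79 = 3.09.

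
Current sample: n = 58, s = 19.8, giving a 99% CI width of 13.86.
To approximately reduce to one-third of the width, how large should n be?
n ≈ 522

CI width ∝ 1/√n
To reduce width by factor 3, need √n to grow by 3 → need 3² = 9 times as many samples.

Current: n = 58, width = 13.86
New: n = 522, width ≈ 4.48

Width reduced by factor of 13.86/4.48 = 3.09.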